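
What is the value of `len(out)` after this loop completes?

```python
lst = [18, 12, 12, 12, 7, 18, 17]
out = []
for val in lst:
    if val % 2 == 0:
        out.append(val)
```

Count even numbers in [18, 12, 12, 12, 7, 18, 17]
`out` takes the values: [] → [18] → [18, 12] → [18, 12, 12] → [18, 12, 12, 12] → [18, 12, 12, 12, 18]
So `len(out)` = 5

Answer: 5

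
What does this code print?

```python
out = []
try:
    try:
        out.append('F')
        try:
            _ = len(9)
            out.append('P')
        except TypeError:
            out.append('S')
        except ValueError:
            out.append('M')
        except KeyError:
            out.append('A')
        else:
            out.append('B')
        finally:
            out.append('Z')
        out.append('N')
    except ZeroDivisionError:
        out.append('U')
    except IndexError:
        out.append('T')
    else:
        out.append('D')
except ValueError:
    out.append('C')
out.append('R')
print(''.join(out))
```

Execution trace: 'F' (try body) → 'S' (inner except TypeError) → 'Z' (inner finally) → 'N' (try body, no exception) → 'D' (else) → 'R' (after the try/except). Output: FSZNDR

Answer: FSZNDR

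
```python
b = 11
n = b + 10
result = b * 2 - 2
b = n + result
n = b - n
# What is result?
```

Trace:
`b = 11` → b = 11
`n = b + 10` → n = 21
`result = b * 2 - 2` → result = 20
`b = n + result` → b = 41
`n = b - n` → n = 20
So result = 20

Answer: 20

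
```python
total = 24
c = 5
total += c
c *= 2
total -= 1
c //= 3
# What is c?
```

Trace:
`total = 24` → total = 24
`c = 5` → c = 5
`total += c` → total = 29
`c *= 2` → c = 10
`total -= 1` → total = 28
`c //= 3` → c = 3
So c = 3

Answer: 3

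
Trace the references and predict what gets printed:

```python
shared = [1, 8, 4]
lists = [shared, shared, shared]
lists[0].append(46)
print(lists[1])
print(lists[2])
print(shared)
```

Key concept: list of same reference.
Step by step:
`shared = [1, 8, 4]` → shared = [1, 8, 4]
`lists = [shared, shared, shared]` → lists = [[1, 8, 4], [1, 8, 4], [1, 8, 4]]
`lists[0].append(46)` → shared = [1, 8, 4, 46]; lists = [[1, 8, 4, 46], [1, 8, 4, 46], [1, 8, 4, 46]]
`print(lists[1])` → prints [1, 8, 4, 46]
`print(lists[2])` → prints [1, 8, 4, 46]
`print(shared)` → prints [1, 8, 4, 46]

Answer:
[1, 8, 4, 46]
[1, 8, 4, 46]
[1, 8, 4, 46]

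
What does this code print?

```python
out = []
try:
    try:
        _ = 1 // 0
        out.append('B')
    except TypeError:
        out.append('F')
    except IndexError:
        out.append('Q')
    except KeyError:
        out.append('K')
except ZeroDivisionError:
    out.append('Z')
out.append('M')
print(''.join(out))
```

Execution trace: 'Z' (outer except ZeroDivisionError) → 'M' (after the try/except). Output: ZM

Answer: ZM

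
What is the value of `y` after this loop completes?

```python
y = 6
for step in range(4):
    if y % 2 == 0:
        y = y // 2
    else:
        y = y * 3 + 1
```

Collatz-style transformation from 6
`y` takes the values: 6 → 3 → 10 → 5 → 16

Answer: 16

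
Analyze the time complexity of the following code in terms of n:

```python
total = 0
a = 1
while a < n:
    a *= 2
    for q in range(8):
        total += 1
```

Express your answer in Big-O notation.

Each loop level contributes: log n × 1. Multiplying the contributions gives O(log n).

Answer: O(log n)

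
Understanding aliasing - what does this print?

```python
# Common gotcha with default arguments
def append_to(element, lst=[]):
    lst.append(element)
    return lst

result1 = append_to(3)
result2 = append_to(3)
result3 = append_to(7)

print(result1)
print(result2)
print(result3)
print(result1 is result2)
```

Key concept: mutable default argument gotcha.
Step by step:
`result1 = append_to(3)` → result1 = [3]
`result2 = append_to(3)` → result1 = [3, 3] (same object as result2); result2 = [3, 3] (same object as result1)
`result3 = append_to(7)` → result1 = [3, 3, 7] (same object as result2, result3); result2 = [3, 3, 7] (same object as result1, result3); result3 = [3, 3, 7] (same object as result1, result2)
`print(result1)` → prints [3, 3, 7]
`print(result2)` → prints [3, 3, 7]
`print(result3)` → prints [3, 3, 7]
`print(result1 is result2)` → prints True

Answer:
[3, 3, 7]
[3, 3, 7]
[3, 3, 7]
True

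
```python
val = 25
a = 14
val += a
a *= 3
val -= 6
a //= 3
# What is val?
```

Trace:
`val = 25` → val = 25
`a = 14` → a = 14
`val += a` → val = 39
`a *= 3` → a = 42
`val -= 6` → val = 33
`a //= 3` → a = 14
So val = 33

Answer: 33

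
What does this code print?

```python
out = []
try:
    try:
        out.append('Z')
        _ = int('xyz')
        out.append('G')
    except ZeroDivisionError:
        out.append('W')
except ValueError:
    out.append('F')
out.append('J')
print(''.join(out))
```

Execution trace: 'Z' (try body) → 'F' (outer except ValueError) → 'J' (after the try/except). Output: ZFJ

Answer: ZFJ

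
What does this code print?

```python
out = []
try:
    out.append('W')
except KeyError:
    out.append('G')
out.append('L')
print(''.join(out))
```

Execution trace: 'W' (try body, no exception) → 'L' (after the try/except). Output: WL

Answer: WL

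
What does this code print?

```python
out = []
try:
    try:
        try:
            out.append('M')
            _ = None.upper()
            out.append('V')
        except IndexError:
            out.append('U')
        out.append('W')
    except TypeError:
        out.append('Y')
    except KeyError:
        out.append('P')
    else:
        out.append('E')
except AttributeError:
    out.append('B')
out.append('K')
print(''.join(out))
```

Execution trace: 'M' (inner try body) → 'B' (outer except AttributeError) → 'K' (after the try/except). Output: MBK

Answer: MBK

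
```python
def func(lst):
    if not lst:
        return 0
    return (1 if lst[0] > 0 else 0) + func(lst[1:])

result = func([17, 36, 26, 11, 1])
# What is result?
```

Count of positive elements in [17, 36, 26, 11, 1] = 5

Answer: 5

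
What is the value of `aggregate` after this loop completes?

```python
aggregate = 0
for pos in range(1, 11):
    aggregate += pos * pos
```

Sum of squares 1² to 10² = 385
`aggregate` takes the values: 0 → 1 → 5 → 14 → 30 → 55 → 91 → 140 → 204 → 285 → 385

Answer: 385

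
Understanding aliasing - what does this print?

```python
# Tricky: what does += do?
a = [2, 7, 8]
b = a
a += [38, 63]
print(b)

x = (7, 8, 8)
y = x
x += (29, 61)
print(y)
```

Key concept: += behavior differs for mutable vs immutable.
Step by step:
`a = [2, 7, 8]` → a = [2, 7, 8]
`b = a` → b = [2, 7, 8] (same object as a)
`a += [38, 63]` → a = [2, 7, 8, 38, 63] (same object as b); b = [2, 7, 8, 38, 63] (same object as a)
`print(b)` → prints [2, 7, 8, 38, 63]
`x = (7, 8, 8)` → x = (7, 8, 8)
`y = x` → y = (7, 8, 8)
`x += (29, 61)` → x = (7, 8, 8, 29, 61)
`print(y)` → prints (7, 8, 8)

Answer:
[2, 7, 8, 38, 63]
(7, 8, 8)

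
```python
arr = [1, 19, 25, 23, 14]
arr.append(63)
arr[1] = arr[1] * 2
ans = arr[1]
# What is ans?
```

Trace:
`arr = [1, 19, 25, 23, 14]` → arr = [1, 19, 25, 23, 14]
`arr.append(63)` → arr = [1, 19, 25, 23, 14, 63]
`arr[1] = arr[1] * 2` → arr = [1, 38, 25, 23, 14, 63]
`ans = arr[1]` → ans = 38
So ans = 38

Answer: 38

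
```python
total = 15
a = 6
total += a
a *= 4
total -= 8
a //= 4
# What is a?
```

Trace:
`total = 15` → total = 15
`a = 6` → a = 6
`total += a` → total = 21
`a *= 4` → a = 24
`total -= 8` → total = 13
`a //= 4` → a = 6
So a = 6

Answer: 6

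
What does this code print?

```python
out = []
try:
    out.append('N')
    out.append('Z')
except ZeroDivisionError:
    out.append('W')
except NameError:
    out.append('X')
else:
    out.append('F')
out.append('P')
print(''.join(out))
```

Execution trace: 'N' (try body) → 'Z' (try body, no exception) → 'F' (else) → 'P' (after the try/except). Output: NZFP

Answer: NZFP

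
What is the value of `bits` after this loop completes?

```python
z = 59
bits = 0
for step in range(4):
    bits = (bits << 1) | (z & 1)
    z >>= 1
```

Reverse lowest 4 bits of 59
`bits` takes the values: 0 → 1 → 3 → 6 → 13

Answer: 13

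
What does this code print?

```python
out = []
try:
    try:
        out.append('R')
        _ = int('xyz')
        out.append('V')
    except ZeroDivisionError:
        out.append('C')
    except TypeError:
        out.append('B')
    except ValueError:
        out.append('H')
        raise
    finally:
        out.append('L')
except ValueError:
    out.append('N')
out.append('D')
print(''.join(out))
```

Execution trace: 'R' (inner try body) → 'H' (inner except ValueError) → 'L' (inner finally) → 'N' (outer except ValueError) → 'D' (after the try/except). Output: RHLND

Answer: RHLND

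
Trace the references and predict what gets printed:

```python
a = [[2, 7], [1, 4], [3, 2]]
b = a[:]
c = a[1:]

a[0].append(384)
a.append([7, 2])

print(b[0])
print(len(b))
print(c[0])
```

Key concept: slice with nested mutation.
Step by step:
`a = [[2, 7], [1, 4], [3, 2]]` → a = [[2, 7], [1, 4], [3, 2]]
`b = a[:]` → b = [[2, 7], [1, 4], [3, 2]]
`c = a[1:]` → c = [[1, 4], [3, 2]]
`a[0].append(384)` → a = [[2, 7, 384], [1, 4], [3, 2]]; b = [[2, 7, 384], [1, 4], [3, 2]]
`a.append([7, 2])` → a = [[2, 7, 384], [1, 4], [3, 2], [7, 2]]
`print(b[0])` → prints [2, 7, 384]
`print(len(b))` → prints 3
`print(c[0])` → prints [1, 4]

Answer:
[2, 7, 384]
3
[1, 4]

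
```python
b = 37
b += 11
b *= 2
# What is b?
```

Trace:
`b = 37` → b = 37
`b += 11` → b = 48
`b *= 2` → b = 96
So b = 96

Answer: 96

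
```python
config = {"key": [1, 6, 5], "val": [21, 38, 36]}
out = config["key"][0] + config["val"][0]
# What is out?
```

Trace:
`config = {"key": [1, 6, 5], "val": [21, 38, 36]}` → config = {'key': [1, 6, 5], 'val': [21, 38, 36]}
`out = config["key"][0] + config["val"][0]` → out = 22
So out = 22

Answer: 22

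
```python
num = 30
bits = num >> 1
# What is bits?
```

Trace:
`num = 30` → num = 30
`bits = num >> 1` → bits = 15
So bits = 15

Answer: 15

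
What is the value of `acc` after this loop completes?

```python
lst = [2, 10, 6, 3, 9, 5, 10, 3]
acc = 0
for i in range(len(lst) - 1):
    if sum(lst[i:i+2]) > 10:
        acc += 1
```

Count windows with sum > 10
`acc` takes the values: 0 → 1 → 2 → 3 → 4 → 5 → 6

Answer: 6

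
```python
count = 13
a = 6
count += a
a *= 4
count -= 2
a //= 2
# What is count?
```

Trace:
`count = 13` → count = 13
`a = 6` → a = 6
`count += a` → count = 19
`a *= 4` → a = 24
`count -= 2` → count = 17
`a //= 2` → a = 12
So count = 17

Answer: 17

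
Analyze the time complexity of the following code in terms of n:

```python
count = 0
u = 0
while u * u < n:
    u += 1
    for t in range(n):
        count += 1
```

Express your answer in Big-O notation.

Each loop level contributes: √n × n. Multiplying the contributions gives O(n√n).

Answer: O(n√n)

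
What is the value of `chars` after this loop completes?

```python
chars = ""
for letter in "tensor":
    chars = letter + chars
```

Reverse 'tensor'
`chars` takes the values: "" → "t" → "et" → "net" → "snet" → "osnet" → "rosnet"

Answer: "rosnet"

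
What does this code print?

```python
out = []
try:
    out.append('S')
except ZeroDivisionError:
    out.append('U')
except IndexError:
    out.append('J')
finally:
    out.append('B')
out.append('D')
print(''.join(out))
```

Execution trace: 'S' (try body, no exception) → 'B' (finally) → 'D' (after the try/except). Output: SBD

Answer: SBD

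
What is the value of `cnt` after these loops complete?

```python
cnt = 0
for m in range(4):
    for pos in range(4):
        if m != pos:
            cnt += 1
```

4² - 4 (exclude diagonal)
`cnt` takes the values: 0 → 1 → 2 → 3 → 4 → 5 → 6 → 7 → 8 → 9 → 10 → 11 → 12

Answer: 12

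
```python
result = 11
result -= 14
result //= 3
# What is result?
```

Trace:
`result = 11` → result = 11
`result -= 14` → result = -3
`result //= 3` → result = -1
So result = -1

Answer: -1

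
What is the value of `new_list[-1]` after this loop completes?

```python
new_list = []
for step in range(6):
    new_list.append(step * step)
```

Last element of squares 0 to 5
`new_list` takes the values: [] → [0] → [0, 1] → [0, 1, 4] → [0, 1, 4, 9] → [0, 1, 4, 9, 16] → [0, 1, 4, 9, 16, 25]
So `new_list[-1]` = 25

Answer: 25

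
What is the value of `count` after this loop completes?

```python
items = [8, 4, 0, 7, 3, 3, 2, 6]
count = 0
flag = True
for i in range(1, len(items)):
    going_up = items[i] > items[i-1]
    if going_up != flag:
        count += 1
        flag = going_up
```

Count direction changes in [8, 4, 0, 7, 3, 3, 2, 6]
`count` takes the values: 0 → 1 → 2 → 3 → 4

Answer: 4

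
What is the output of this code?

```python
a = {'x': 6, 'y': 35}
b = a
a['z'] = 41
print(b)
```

Key concept: dict aliasing.
Step by step:
`a = {'x': 6, 'y': 35}` → a = {'x': 6, 'y': 35}
`b = a` → b = {'x': 6, 'y': 35} (same object as a)
`a['z'] = 41` → a = {'x': 6, 'y': 35, 'z': 41} (same object as b); b = {'x': 6, 'y': 35, 'z': 41} (same object as a)
`print(b)` → prints {'x': 6, 'y': 35, 'z': 41}

Answer: {'x': 6, 'y': 35, 'z': 41}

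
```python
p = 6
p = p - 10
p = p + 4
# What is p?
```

Trace:
`p = 6` → p = 6
`p = p - 10` → p = -4
`p = p + 4` → p = 0
So p = 0

Answer: 0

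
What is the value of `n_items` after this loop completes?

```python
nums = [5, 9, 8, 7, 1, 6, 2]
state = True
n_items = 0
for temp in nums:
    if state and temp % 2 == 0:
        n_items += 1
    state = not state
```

Count even values at even positions
`n_items` takes the values: 0 → 1 → 2

Answer: 2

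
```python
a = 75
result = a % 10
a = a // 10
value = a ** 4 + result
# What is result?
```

Trace:
`a = 75` → a = 75
`result = a % 10` → result = 5
`a = a // 10` → a = 7
`value = a ** 4 + result` → value = 2406
So result = 5

Answer: 5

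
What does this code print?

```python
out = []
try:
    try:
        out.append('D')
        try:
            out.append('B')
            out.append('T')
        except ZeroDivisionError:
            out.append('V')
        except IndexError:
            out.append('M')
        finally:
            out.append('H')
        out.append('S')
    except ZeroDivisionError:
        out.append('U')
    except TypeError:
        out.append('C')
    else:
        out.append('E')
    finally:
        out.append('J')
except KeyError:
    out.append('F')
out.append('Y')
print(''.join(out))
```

Execution trace: 'D' (try body) → 'B' (inner try body) → 'T' (inner try body, no exception) → 'H' (inner finally) → 'S' (try body, no exception) → 'E' (else) → 'J' (finally) → 'Y' (after the try/except). Output: DBTHSEJY

Answer: DBTHSEJY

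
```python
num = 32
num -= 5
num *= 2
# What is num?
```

Trace:
`num = 32` → num = 32
`num -= 5` → num = 27
`num *= 2` → num = 54
So num = 54

Answer: 54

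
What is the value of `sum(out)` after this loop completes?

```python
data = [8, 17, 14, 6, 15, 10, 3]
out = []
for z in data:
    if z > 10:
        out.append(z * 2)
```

Sum of doubled values > 10
`out` takes the values: [] → [34] → [34, 28] → [34, 28, 30]
So `sum(out)` = 92

Answer: 92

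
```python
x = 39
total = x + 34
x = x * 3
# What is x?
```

Trace:
`x = 39` → x = 39
`total = x + 34` → total = 73
`x = x * 3` → x = 117
So x = 117

Answer: 117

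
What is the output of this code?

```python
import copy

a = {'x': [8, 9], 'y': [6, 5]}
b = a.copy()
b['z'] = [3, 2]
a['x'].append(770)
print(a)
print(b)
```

Key concept: shallow copy of dict with mutable values.
Step by step:
`a = {'x': [8, 9], 'y': [6, 5]}` → a = {'x': [8, 9], 'y': [6, 5]}
`b = a.copy()` → b = {'x': [8, 9], 'y': [6, 5]}
`b['z'] = [3, 2]` → b = {'x': [8, 9], 'y': [6, 5], 'z': [3, 2]}
`a['x'].append(770)` → a = {'x': [8, 9, 770], 'y': [6, 5]}; b = {'x': [8, 9, 770], 'y': [6, 5], 'z': [3, 2]}
`print(a)` → prints {'x': [8, 9, 770], 'y': [6, 5]}
`print(b)` → prints {'x': [8, 9, 770], 'y': [6, 5], 'z': [3, 2]}

Answer:
{'x': [8, 9, 770], 'y': [6, 5]}
{'x': [8, 9, 770], 'y': [6, 5], 'z': [3, 2]}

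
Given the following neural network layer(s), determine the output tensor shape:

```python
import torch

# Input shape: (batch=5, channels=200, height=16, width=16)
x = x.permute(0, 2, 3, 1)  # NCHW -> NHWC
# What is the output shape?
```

Input: (5, 200, 16, 16) -> Output: (5, 16, 16, 200)

Answer: (5, 16, 16, 200)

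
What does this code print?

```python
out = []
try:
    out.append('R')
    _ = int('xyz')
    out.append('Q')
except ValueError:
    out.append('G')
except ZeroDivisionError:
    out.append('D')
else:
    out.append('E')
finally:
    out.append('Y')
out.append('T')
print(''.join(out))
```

Execution trace: 'R' (try body) → 'G' (except ValueError) → 'Y' (finally) → 'T' (after the try/except). Output: RGYT

Answer: RGYT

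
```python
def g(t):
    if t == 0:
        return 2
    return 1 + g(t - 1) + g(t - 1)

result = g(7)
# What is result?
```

g(t) = 1 + 2·g(t-1), g(0)=2. Closed form: (2+1)·2^7 - 1 = 383.

Answer: 383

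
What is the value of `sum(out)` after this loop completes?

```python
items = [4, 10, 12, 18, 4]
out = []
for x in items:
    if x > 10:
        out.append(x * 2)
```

Sum of doubled values > 10
`out` takes the values: [] → [24] → [24, 36]
So `sum(out)` = 60

Answer: 60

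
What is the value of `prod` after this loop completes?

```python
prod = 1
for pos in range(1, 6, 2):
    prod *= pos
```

Product of 1, 3, 5, ... up to 5
`prod` takes the values: 1 → 3 → 15

Answer: 15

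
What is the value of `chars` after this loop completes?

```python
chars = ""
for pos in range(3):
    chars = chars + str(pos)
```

Concatenate digits 0 to 2
`chars` takes the values: "" → "0" → "01" → "012"

Answer: "012"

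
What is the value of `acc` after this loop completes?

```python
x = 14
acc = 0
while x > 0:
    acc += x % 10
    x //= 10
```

Sum digits of 14
`acc` takes the values: 0 → 4 → 5

Answer: 5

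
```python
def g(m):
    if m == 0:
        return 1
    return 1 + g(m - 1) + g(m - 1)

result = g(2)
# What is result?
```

g(m) = 1 + 2·g(m-1), g(0)=1. Closed form: (1+1)·2^2 - 1 = 7.

Answer: 7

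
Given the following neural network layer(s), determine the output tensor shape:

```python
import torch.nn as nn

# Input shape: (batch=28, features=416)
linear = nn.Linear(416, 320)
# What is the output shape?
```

Input: (28, 416) -> Output: (28, 320)

Answer: (28, 320)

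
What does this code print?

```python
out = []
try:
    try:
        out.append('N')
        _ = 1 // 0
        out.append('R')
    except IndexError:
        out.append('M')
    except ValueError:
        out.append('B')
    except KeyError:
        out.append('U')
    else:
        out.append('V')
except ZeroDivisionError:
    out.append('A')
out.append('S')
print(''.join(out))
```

Execution trace: 'N' (try body) → 'A' (outer except ZeroDivisionError) → 'S' (after the try/except). Output: NAS

Answer: NAS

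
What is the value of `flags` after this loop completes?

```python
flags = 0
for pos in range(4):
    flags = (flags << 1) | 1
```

Build 4 consecutive 1-bits: 0b1111
`flags` takes the values: 0 → 1 → 3 → 7 → 15

Answer: 15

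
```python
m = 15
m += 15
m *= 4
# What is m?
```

Trace:
`m = 15` → m = 15
`m += 15` → m = 30
`m *= 4` → m = 120
So m = 120

Answer: 120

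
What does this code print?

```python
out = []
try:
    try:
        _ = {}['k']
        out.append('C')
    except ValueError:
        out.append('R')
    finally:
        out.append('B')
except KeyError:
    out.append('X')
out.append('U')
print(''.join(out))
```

Execution trace: 'B' (finally) → 'X' (outer except KeyError) → 'U' (after the try/except). Output: BXU

Answer: BXU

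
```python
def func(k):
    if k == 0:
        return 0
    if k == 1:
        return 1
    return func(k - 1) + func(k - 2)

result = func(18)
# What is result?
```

Build up from base cases: func(0)=0, func(1)=1, func(2)=1, func(3)=2, func(4)=3, func(5)=5, func(6)=8, ..., func(18)=2584

Answer: 2584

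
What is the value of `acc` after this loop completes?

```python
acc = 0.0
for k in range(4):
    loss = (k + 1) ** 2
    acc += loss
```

Sum of squared losses 1² + 2² + ... + 4²
`acc` takes the values: 0.0 → 1.0 → 5.0 → 14.0 → 30.0

Answer: 30.0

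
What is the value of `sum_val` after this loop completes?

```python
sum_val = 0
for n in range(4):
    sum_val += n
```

Sum of 0 to 3 = 6
`sum_val` takes the values: 0 → 1 → 3 → 6

Answer: 6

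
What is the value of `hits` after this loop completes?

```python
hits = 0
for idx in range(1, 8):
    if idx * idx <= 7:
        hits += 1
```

Count numbers where idx² ≤ 7
`hits` takes the values: 0 → 1 → 2

Answer: 2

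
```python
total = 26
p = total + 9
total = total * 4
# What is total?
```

Trace:
`total = 26` → total = 26
`p = total + 9` → p = 35
`total = total * 4` → total = 104
So total = 104

Answer: 104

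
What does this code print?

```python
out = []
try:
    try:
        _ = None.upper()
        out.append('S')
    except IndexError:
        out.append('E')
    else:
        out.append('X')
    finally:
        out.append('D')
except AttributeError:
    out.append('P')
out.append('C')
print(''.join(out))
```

Execution trace: 'D' (finally) → 'P' (outer except AttributeError) → 'C' (after the try/except). Output: DPC

Answer: DPC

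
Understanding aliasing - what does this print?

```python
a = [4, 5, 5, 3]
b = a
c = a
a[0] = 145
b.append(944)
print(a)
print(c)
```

Key concept: multiple aliases.
Step by step:
`a = [4, 5, 5, 3]` → a = [4, 5, 5, 3]
`b = a` → b = [4, 5, 5, 3] (same object as a)
`c = a` → c = [4, 5, 5, 3] (same object as a, b)
`a[0] = 145` → a = [145, 5, 5, 3] (same object as b, c); b = [145, 5, 5, 3] (same object as a, c); c = [145, 5, 5, 3] (same object as a, b)
`b.append(944)` → a = [145, 5, 5, 3, 944] (same object as b, c); b = [145, 5, 5, 3, 944] (same object as a, c); c = [145, 5, 5, 3, 944] (same object as a, b)
`print(a)` → prints [145, 5, 5, 3, 944]
`print(c)` → prints [145, 5, 5, 3, 944]

Answer:
[145, 5, 5, 3, 944]
[145, 5, 5, 3, 944]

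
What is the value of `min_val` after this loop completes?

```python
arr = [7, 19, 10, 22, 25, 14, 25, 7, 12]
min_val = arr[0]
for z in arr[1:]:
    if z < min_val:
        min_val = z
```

Minimum of [7, 19, 10, 22, 25, 14, 25, 7, 12]
`min_val` takes the values: 7

Answer: 7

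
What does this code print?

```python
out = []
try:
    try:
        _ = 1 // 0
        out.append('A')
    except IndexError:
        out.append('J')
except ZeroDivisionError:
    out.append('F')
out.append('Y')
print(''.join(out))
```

Execution trace: 'F' (outer except ZeroDivisionError) → 'Y' (after the try/except). Output: FY

Answer: FY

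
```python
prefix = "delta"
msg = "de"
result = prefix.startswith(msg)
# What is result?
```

Trace:
`prefix = "delta"` → prefix = 'delta'
`msg = "de"` → msg = 'de'
`result = prefix.startswith(msg)` → result = True
So result = True

Answer: True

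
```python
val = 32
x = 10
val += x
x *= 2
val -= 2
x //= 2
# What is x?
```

Trace:
`val = 32` → val = 32
`x = 10` → x = 10
`val += x` → val = 42
`x *= 2` → x = 20
`val -= 2` → val = 40
`x //= 2` → x = 10
So x = 10

Answer: 10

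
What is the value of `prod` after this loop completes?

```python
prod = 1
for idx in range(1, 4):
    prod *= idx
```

3! = 6
`prod` takes the values: 1 → 2 → 6

Answer: 6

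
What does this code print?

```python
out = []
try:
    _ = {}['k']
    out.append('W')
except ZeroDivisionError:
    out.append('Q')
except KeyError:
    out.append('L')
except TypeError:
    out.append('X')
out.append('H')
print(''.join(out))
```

Execution trace: 'L' (except KeyError) → 'H' (after the try/except). Output: LH

Answer: LH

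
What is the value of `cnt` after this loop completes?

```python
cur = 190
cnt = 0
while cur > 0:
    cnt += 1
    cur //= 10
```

Count digits by repeated division by 10
`cnt` takes the values: 0 → 1 → 2 → 3

Answer: 3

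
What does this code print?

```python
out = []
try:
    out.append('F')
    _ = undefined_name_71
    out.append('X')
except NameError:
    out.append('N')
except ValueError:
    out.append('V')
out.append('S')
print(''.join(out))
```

Execution trace: 'F' (try body) → 'N' (except NameError) → 'S' (after the try/except). Output: FNS

Answer: FNS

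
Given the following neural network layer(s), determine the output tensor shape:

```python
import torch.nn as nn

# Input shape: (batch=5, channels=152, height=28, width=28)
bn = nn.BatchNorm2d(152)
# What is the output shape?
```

Input: (5, 152, 28, 28) -> Output: (5, 152, 28, 28)

Answer: (5, 152, 28, 28)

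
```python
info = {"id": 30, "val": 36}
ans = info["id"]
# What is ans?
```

Trace:
`info = {"id": 30, "val": 36}` → info = {'id': 30, 'val': 36}
`ans = info["id"]` → ans = 30
So ans = 30

Answer: 30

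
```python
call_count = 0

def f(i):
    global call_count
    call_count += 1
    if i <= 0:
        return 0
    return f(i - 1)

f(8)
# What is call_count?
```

Linear recursion stepping by 1: 9 calls from i=8 down to ≤0.

Answer: 9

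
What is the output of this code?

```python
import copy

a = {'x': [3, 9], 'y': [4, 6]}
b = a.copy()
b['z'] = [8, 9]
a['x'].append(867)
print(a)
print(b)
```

Key concept: shallow copy of dict with mutable values.
Step by step:
`a = {'x': [3, 9], 'y': [4, 6]}` → a = {'x': [3, 9], 'y': [4, 6]}
`b = a.copy()` → b = {'x': [3, 9], 'y': [4, 6]}
`b['z'] = [8, 9]` → b = {'x': [3, 9], 'y': [4, 6], 'z': [8, 9]}
`a['x'].append(867)` → a = {'x': [3, 9, 867], 'y': [4, 6]}; b = {'x': [3, 9, 867], 'y': [4, 6], 'z': [8, 9]}
`print(a)` → prints {'x': [3, 9, 867], 'y': [4, 6]}
`print(b)` → prints {'x': [3, 9, 867], 'y': [4, 6], 'z': [8, 9]}

Answer:
{'x': [3, 9, 867], 'y': [4, 6]}
{'x': [3, 9, 867], 'y': [4, 6], 'z': [8, 9]}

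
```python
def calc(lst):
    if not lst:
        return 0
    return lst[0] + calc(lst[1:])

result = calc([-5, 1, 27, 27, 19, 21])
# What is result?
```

(-5) + 1 + 27 + 27 + 19 + 21 + 0 = 90

Answer: 90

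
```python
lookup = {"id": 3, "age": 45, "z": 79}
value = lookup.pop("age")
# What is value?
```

Trace:
`lookup = {"id": 3, "age": 45, "z": 79}` → lookup = {'id': 3, 'age': 45, 'z': 79}
`value = lookup.pop("age")` → lookup = {'id': 3, 'z': 79}; value = 45
So value = 45

Answer: 45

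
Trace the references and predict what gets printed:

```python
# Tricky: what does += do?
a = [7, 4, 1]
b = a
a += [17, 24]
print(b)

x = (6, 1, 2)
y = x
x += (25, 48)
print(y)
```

Key concept: += behavior differs for mutable vs immutable.
Step by step:
`a = [7, 4, 1]` → a = [7, 4, 1]
`b = a` → b = [7, 4, 1] (same object as a)
`a += [17, 24]` → a = [7, 4, 1, 17, 24] (same object as b); b = [7, 4, 1, 17, 24] (same object as a)
`print(b)` → prints [7, 4, 1, 17, 24]
`x = (6, 1, 2)` → x = (6, 1, 2)
`y = x` → y = (6, 1, 2)
`x += (25, 48)` → x = (6, 1, 2, 25, 48)
`print(y)` → prints (6, 1, 2)

Answer:
[7, 4, 1, 17, 24]
(6, 1, 2)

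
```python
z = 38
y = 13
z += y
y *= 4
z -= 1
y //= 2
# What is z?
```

Trace:
`z = 38` → z = 38
`y = 13` → y = 13
`z += y` → z = 51
`y *= 4` → y = 52
`z -= 1` → z = 50
`y //= 2` → y = 26
So z = 50

Answer: 50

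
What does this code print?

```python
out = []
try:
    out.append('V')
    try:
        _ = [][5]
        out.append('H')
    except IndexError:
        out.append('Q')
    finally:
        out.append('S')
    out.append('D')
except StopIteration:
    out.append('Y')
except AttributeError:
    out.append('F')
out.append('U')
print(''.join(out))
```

Execution trace: 'V' (try body) → 'Q' (inner except IndexError) → 'S' (inner finally) → 'D' (try body, no exception) → 'U' (after the try/except). Output: VQSDU

Answer: VQSDU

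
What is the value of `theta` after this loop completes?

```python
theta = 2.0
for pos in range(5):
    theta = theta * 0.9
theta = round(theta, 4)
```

Exponential decay: 2.0 * 0.9^5
`theta` takes the values: 2.0 → 1.8 → 1.62 → 1.458 → 1.3122 → 1.18098 → 1.181

Answer: 1.181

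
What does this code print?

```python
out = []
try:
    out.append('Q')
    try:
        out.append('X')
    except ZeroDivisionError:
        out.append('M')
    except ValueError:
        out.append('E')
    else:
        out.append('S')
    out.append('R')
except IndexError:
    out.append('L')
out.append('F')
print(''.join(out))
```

Execution trace: 'Q' (try body) → 'X' (inner try body, no exception) → 'S' (inner else) → 'R' (try body, no exception) → 'F' (after the try/except). Output: QXSRF

Answer: QXSRF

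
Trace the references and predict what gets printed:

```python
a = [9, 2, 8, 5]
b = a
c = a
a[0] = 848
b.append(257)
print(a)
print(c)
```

Key concept: multiple aliases.
Step by step:
`a = [9, 2, 8, 5]` → a = [9, 2, 8, 5]
`b = a` → b = [9, 2, 8, 5] (same object as a)
`c = a` → c = [9, 2, 8, 5] (same object as a, b)
`a[0] = 848` → a = [848, 2, 8, 5] (same object as b, c); b = [848, 2, 8, 5] (same object as a, c); c = [848, 2, 8, 5] (same object as a, b)
`b.append(257)` → a = [848, 2, 8, 5, 257] (same object as b, c); b = [848, 2, 8, 5, 257] (same object as a, c); c = [848, 2, 8, 5, 257] (same object as a, b)
`print(a)` → prints [848, 2, 8, 5, 257]
`print(c)` → prints [848, 2, 8, 5, 257]

Answer:
[848, 2, 8, 5, 257]
[848, 2, 8, 5, 257]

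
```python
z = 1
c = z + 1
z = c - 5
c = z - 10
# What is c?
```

Trace:
`z = 1` → z = 1
`c = z + 1` → c = 2
`z = c - 5` → z = -3
`c = z - 10` → c = -13
So c = -13

Answer: -13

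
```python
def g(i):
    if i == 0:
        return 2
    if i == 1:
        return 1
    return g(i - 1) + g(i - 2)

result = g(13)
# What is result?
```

Build up from base cases: g(0)=2, g(1)=1, g(2)=3, g(3)=4, g(4)=7, g(5)=11, g(6)=18, ..., g(13)=521

Answer: 521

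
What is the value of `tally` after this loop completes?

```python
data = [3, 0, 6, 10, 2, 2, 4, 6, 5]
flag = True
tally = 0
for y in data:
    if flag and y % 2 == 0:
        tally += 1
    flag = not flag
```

Count even values at even positions
`tally` takes the values: 0 → 1 → 2 → 3

Answer: 3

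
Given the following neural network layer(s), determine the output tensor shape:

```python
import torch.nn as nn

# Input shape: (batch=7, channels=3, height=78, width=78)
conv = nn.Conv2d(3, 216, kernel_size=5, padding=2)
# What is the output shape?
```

Input: (7, 3, 78, 78) -> Output: (7, 216, 78, 78)

Answer: (7, 216, 78, 78)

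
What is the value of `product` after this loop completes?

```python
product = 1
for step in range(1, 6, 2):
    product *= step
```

Product of 1, 3, 5, ... up to 5
`product` takes the values: 1 → 3 → 15

Answer: 15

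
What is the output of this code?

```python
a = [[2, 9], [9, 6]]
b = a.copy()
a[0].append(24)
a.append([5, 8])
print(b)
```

Key concept: shallow copy with nested lists.
Step by step:
`a = [[2, 9], [9, 6]]` → a = [[2, 9], [9, 6]]
`b = a.copy()` → b = [[2, 9], [9, 6]]
`a[0].append(24)` → a = [[2, 9, 24], [9, 6]]; b = [[2, 9, 24], [9, 6]]
`a.append([5, 8])` → a = [[2, 9, 24], [9, 6], [5, 8]]
`print(b)` → prints [[2, 9, 24], [9, 6]]

Answer: [[2, 9, 24], [9, 6]]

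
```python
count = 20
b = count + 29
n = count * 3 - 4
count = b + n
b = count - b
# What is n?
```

Trace:
`count = 20` → count = 20
`b = count + 29` → b = 49
`n = count * 3 - 4` → n = 56
`count = b + n` → count = 105
`b = count - b` → b = 56
So n = 56

Answer: 56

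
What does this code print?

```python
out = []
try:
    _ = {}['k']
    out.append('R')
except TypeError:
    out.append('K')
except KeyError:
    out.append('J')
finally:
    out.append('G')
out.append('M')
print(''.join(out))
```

Execution trace: 'J' (except KeyError) → 'G' (finally) → 'M' (after the try/except). Output: JGM

Answer: JGM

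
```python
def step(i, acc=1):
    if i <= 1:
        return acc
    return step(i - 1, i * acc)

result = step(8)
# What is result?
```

Accumulator trace (n, acc): (8, 1) -> (7, 8) -> (6, 56) -> (5, 336) -> (4, 1680) -> (3, 6720) -> (2, 20160) -> (1, 40320) -> return 40320

Answer: 40320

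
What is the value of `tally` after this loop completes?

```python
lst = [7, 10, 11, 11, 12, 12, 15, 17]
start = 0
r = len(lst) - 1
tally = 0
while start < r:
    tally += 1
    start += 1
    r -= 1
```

Iterations until pointers meet (list length 8)
`tally` takes the values: 0 → 1 → 2 → 3 → 4

Answer: 4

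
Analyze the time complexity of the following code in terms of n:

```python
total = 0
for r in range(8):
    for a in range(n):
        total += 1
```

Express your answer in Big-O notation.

Each loop level contributes: 1 × n. Multiplying the contributions gives O(n).

Answer: O(n)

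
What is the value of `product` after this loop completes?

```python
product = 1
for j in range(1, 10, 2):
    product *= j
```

Product of 1, 3, 5, ... up to 9
`product` takes the values: 1 → 3 → 15 → 105 → 945

Answer: 945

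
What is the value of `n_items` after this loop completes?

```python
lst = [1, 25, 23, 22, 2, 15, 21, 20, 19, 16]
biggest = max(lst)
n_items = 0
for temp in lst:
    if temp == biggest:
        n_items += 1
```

Count of max value 25 in [1, 25, 23, 22, 2, 15, 21, 20, 19, 16]
`n_items` takes the values: 0 → 1

Answer: 1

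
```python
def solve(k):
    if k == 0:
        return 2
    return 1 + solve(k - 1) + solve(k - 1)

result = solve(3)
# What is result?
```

solve(k) = 1 + 2·solve(k-1), solve(0)=2. Closed form: (2+1)·2^3 - 1 = 23.

Answer: 23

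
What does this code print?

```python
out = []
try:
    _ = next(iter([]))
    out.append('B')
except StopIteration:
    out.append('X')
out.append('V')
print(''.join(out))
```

Execution trace: 'X' (except StopIteration) → 'V' (after the try/except). Output: XV

Answer: XV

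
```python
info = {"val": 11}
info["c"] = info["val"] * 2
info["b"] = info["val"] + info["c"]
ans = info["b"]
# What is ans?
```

Trace:
`info = {"val": 11}` → info = {'val': 11}
`info["c"] = info["val"] * 2` → info = {'val': 11, 'c': 22}
`info["b"] = info["val"] + info["c"]` → info = {'val': 11, 'c': 22, 'b': 33}
`ans = info["b"]` → ans = 33
So ans = 33

Answer: 33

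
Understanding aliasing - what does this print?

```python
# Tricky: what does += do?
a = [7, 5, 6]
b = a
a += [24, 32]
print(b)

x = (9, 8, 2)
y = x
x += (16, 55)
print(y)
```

Key concept: += behavior differs for mutable vs immutable.
Step by step:
`a = [7, 5, 6]` → a = [7, 5, 6]
`b = a` → b = [7, 5, 6] (same object as a)
`a += [24, 32]` → a = [7, 5, 6, 24, 32] (same object as b); b = [7, 5, 6, 24, 32] (same object as a)
`print(b)` → prints [7, 5, 6, 24, 32]
`x = (9, 8, 2)` → x = (9, 8, 2)
`y = x` → y = (9, 8, 2)
`x += (16, 55)` → x = (9, 8, 2, 16, 55)
`print(y)` → prints (9, 8, 2)

Answer:
[7, 5, 6, 24, 32]
(9, 8, 2)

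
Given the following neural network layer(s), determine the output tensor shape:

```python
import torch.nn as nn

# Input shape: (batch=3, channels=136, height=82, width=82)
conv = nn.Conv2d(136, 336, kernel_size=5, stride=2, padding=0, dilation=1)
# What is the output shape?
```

Input: (3, 136, 82, 82) -> Output: (3, 336, 39, 39)

Answer: (3, 336, 39, 39)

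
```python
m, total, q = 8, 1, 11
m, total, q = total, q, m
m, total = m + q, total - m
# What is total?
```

Trace:
`m, total, q = 8, 1, 11` → m = 8; total = 1; q = 11
`m, total, q = total, q, m` → m = 1; total = 11; q = 8
`m, total = m + q, total - m` → m = 9; total = 10
So total = 10

Answer: 10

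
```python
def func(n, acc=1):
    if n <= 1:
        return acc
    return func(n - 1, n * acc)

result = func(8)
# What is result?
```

Accumulator trace (n, acc): (8, 1) -> (7, 8) -> (6, 56) -> (5, 336) -> (4, 1680) -> (3, 6720) -> (2, 20160) -> (1, 40320) -> return 40320

Answer: 40320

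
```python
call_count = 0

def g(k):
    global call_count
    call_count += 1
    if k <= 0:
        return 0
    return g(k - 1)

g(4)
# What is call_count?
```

Linear recursion stepping by 1: 5 calls from k=4 down to ≤0.

Answer: 5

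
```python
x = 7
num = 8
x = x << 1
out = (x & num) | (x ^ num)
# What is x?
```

Trace:
`x = 7` → x = 7
`num = 8` → num = 8
`x = x << 1` → x = 14
`out = (x & num) | (x ^ num)` → out = 14
So x = 14

Answer: 14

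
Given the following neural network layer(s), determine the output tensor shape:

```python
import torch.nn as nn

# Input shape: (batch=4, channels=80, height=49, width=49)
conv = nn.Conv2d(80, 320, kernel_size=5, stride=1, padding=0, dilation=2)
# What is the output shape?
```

Input: (4, 80, 49, 49) -> Output: (4, 320, 41, 41)

Answer: (4, 320, 41, 41)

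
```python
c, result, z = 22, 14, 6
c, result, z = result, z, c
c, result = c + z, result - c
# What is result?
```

Trace:
`c, result, z = 22, 14, 6` → c = 22; result = 14; z = 6
`c, result, z = result, z, c` → c = 14; result = 6; z = 22
`c, result = c + z, result - c` → c = 36; result = -8
So result = -8

Answer: -8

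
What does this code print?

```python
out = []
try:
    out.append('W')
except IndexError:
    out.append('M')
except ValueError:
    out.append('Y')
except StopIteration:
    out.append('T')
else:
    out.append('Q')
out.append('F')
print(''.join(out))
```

Execution trace: 'W' (try body, no exception) → 'Q' (else) → 'F' (after the try/except). Output: WQF

Answer: WQF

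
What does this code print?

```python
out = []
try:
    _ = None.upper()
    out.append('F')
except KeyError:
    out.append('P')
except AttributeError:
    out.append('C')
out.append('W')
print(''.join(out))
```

Execution trace: 'C' (except AttributeError) → 'W' (after the try/except). Output: CW

Answer: CW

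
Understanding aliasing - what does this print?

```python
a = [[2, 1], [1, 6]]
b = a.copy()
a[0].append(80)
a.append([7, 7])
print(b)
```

Key concept: shallow copy with nested lists.
Step by step:
`a = [[2, 1], [1, 6]]` → a = [[2, 1], [1, 6]]
`b = a.copy()` → b = [[2, 1], [1, 6]]
`a[0].append(80)` → a = [[2, 1, 80], [1, 6]]; b = [[2, 1, 80], [1, 6]]
`a.append([7, 7])` → a = [[2, 1, 80], [1, 6], [7, 7]]
`print(b)` → prints [[2, 1, 80], [1, 6]]

Answer: [[2, 1, 80], [1, 6]]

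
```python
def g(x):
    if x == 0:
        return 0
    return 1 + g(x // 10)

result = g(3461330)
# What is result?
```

Count of digits of 3461330: 7

Answer: 7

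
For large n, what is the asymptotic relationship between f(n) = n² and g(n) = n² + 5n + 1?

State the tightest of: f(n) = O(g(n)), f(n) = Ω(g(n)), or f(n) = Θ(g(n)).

n² vs n² + 5n + 1: f(n) = Θ(g(n)) — they are asymptotically equivalent (lower-order terms are dominated).

Answer: f(n) = Θ(g(n)) — they are asymptotically equivalent (lower-order terms are dominated).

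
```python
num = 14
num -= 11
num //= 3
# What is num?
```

Trace:
`num = 14` → num = 14
`num -= 11` → num = 3
`num //= 3` → num = 1
So num = 1

Answer: 1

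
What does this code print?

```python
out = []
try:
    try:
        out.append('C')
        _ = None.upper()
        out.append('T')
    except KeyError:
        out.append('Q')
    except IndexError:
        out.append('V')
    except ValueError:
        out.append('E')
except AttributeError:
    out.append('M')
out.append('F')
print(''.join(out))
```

Execution trace: 'C' (try body) → 'M' (outer except AttributeError) → 'F' (after the try/except). Output: CMF

Answer: CMF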